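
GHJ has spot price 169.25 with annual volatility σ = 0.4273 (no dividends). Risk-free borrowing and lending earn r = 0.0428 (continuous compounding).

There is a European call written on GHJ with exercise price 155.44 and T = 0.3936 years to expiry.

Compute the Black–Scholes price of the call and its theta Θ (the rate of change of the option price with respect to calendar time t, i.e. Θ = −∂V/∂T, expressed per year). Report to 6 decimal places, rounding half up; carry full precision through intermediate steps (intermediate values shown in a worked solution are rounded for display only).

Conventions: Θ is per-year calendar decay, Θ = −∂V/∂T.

σ√T = 0.4273·√0.3936 = 0.268078
d₁ = (ln(S/K) + (r+σ²/2)T) / (σ√T) = (ln(169.25/155.44) + (0.0428+0.4273²/2)·0.3936) / 0.268078 = (0.085117 + 0.052779) / 0.268078 = 0.514388
d₂ = d₁ − σ√T = 0.514388 − 0.268078 = 0.246311
e^{−rT} = 0.983295
N(d₁) = 0.696510,  N(d₂) = 0.597279
Call price V = S·N(d₁) − K·e^{−rT}·N(d₂) = 117.884276 − 91.290168 = 26.594108
φ(d₁) = (1/√(2π))·e^{−d₁²/2} = 0.349505
Θ = −S·φ(d₁)·σ/(2√T) − r·K·e^{−rT}·N(d₂) = −20.144567 − 3.907219 = -24.051786

price = 26.594108
Θ = -24.051786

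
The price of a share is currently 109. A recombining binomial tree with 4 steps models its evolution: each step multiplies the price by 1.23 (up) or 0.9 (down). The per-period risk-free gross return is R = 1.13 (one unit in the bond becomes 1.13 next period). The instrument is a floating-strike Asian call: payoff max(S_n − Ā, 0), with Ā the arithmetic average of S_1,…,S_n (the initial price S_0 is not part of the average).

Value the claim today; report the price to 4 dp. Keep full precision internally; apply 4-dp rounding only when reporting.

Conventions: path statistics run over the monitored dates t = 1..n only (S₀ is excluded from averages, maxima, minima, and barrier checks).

price = 18.1261

With p* = (R−d)/(u−d) = 0.6970, sum probability × payoff across the paths and divide by R^4.
Enumerate all 2^4 = 16 price paths (U = up ×1.23, D = down ×0.9); each path with k up-moves has probability p*^k·(1−p*)^(4−k).
DDDD: Ā=84.3415, payoff=0.0000, prob=0.008432
UDDD: Ā=115.2667, payoff=0.0000, prob=0.019394
DUDD: Ā=106.2742, payoff=0.0000, prob=0.019394
UUDD: Ā=145.2414, payoff=0.0000, prob=0.044607
DDUD: Ā=98.1809, payoff=0.0000, prob=0.019394
UDUD: Ā=134.1806, payoff=0.0000, prob=0.044607
DUUD: Ā=125.1881, payoff=8.3858, prob=0.044607
UUUD: Ā=171.0904, payoff=11.4606, prob=0.102595
DDDU: Ā=90.8970, payoff=6.8400, prob=0.019394
UDDU: Ā=124.2259, payoff=9.3480, prob=0.044607
DUDU: Ā=115.2334, payoff=18.3405, prob=0.044607
UUDU: Ā=157.4857, payoff=25.0654, prob=0.102595
DDUU: Ā=107.1402, payoff=26.4338, prob=0.044607
UDUU: Ā=146.4249, payoff=36.1262, prob=0.102595
DUUU: Ā=137.4324, payoff=45.1187, prob=0.102595
UUUU: Ā=187.8243, payoff=61.6622, prob=0.235969
Price = Σ prob·payoff / R^4 = 29.554068 / 1.630474 = 18.1261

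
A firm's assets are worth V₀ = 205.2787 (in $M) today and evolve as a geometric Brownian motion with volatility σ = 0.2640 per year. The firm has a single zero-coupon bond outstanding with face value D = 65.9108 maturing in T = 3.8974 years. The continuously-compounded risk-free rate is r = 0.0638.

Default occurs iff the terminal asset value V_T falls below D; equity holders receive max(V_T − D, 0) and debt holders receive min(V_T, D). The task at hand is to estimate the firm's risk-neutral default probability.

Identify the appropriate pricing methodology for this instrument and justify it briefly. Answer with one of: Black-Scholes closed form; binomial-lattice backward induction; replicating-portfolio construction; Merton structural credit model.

framework: Merton structural credit model

Key observation: a levered firm with one bullet debt due at 3.8974 years is the canonical structural-credit setup: equity is a call on the firm's assets struck at the face value.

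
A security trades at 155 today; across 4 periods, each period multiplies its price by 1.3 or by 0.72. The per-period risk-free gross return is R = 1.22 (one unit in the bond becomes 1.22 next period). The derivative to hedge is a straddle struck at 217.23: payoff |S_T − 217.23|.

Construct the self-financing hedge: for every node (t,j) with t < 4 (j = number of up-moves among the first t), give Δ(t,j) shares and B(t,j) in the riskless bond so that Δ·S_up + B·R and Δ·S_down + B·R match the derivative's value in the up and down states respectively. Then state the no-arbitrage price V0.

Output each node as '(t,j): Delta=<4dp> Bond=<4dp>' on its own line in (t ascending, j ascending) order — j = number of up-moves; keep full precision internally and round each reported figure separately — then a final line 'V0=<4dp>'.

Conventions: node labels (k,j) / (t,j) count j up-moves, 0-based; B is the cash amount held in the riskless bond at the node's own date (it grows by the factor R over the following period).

(0,0): Delta=0.6556 Bond=-37.2195
(1,0): Delta=-0.5687 Bond=91.2246
(1,1): Delta=0.7641 Bond=-67.2689
(2,0): Delta=-1.0000 Bond=145.9487
(2,1): Delta=-0.5305 Bond=105.7493
(2,2): Delta=0.8788 Bond=-112.1189
(3,0): Delta=-1.0000 Bond=178.0574
(3,1): Delta=-1.0000 Bond=178.0574
(3,2): Delta=-0.4889 Bond=121.1672
(3,3): Delta=1.0000 Bond=-178.0574
V0=64.3969

Under the risk-neutral measure, an up-move has probability p* = (R−d)/(u−d) = 0.8621 and values discount at R = 1.22.
Payoffs at expiry: V(4,0)=175.5755, V(4,1)=142.0205, V(4,2)=81.4351, V(4,3)=27.9552, V(4,4)=225.4655
  t=3,j=0: stock 57.8534 → up 75.2095 (V=142.0205), down 41.6545 (V=175.5755). Price 120.2039; hedge Δ=-1.0000, bond B=178.0574.
  t=3,j=1: stock 104.4576 → up 135.7949 (V=81.4351), down 75.2095 (V=142.0205). Price 73.5998; hedge Δ=-1.0000, bond B=178.0574.
  t=3,j=2: stock 188.6040 → up 245.1852 (V=27.9552), down 135.7949 (V=81.4351). Price 28.9604; hedge Δ=-0.4889, bond B=121.1672.
  t=3,j=3: stock 340.5350 → up 442.6955 (V=225.4655), down 245.1852 (V=27.9552). Price 162.4776; hedge Δ=1.0000, bond B=-178.0574.
  t=2,j=0: stock 80.3520 → up 104.4576 (V=73.5998), down 57.8534 (V=120.2039). Price 65.5967; hedge Δ=-1.0000, bond B=145.9487.
  t=2,j=1: stock 145.0800 → up 188.6040 (V=28.9604), down 104.4576 (V=73.5998). Price 28.7849; hedge Δ=-0.5305, bond B=105.7493.
  t=2,j=2: stock 261.9500 → up 340.5350 (V=162.4776), down 188.6040 (V=28.9604). Price 118.0832; hedge Δ=0.8788, bond B=-112.1189.
  t=1,j=0: stock 111.6000 → up 145.0800 (V=28.7849), down 80.3520 (V=65.5967). Price 27.7561; hedge Δ=-0.5687, bond B=91.2246.
  t=1,j=1: stock 201.5000 → up 261.9500 (V=118.0832), down 145.0800 (V=28.7849). Price 86.6936; hedge Δ=0.7641, bond B=-67.2689.
  t=0,j=0: stock 155.0000 → up 201.5000 (V=86.6936), down 111.6000 (V=27.7561). Price 64.3969; hedge Δ=0.6556, bond B=-37.2195.
Verification: the root portfolio costs Δ(0,0)·S0 + B(0,0) = 64.3969, matching V0.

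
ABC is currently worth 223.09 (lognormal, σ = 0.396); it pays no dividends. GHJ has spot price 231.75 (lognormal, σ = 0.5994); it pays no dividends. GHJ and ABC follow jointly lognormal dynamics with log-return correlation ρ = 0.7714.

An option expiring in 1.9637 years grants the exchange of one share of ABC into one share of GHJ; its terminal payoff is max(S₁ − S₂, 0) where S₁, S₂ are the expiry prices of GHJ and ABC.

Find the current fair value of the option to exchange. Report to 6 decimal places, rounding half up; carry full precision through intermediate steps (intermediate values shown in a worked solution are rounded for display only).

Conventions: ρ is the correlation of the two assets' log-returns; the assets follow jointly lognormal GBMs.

exchange price = 53.072721

σ_eff = √(σ₁² + σ₂² − 2ρσ₁σ₂) = √(0.5994² + 0.396² − 2·0.7714·0.5994·0.396) = 0.387161
d₁ = (ln(S₁/S₂) + (q₂ − q₁ + σ_eff²/2)T) / (σ_eff√T) = (ln(231.75/223.09) + (0.0 − 0.0 + 0.074947)·1.9637) / 0.542537 = 0.341464
d₂ = d₁ − σ_eff√T = 0.341464 − 0.542537 = -0.201072
N(d₁) = 0.633623,  N(d₂) = 0.420321
V = S₁·e^{−q₁T}·N(d₁) − S₂·e^{−q₂T}·N(d₂) = 146.842132 − 93.769411 = 53.072721
Key observation: the rate r is irrelevant here: denominating values in ABC turns the exchange into a ratio option on S₁/S₂, and discounting at r drops out.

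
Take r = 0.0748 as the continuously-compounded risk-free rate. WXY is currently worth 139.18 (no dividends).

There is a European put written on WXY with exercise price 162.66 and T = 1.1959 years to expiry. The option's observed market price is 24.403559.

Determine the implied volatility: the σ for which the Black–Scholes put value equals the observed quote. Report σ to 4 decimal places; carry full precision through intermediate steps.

At σ = 0.3080 the Black–Scholes value reproduces the quote:
σ√T = 0.308·√1.1959 = 0.336820
d₁ = (ln(S/K) + (r+σ²/2)T) / (σ√T) = (ln(139.18/162.66) + (0.0748+0.308²/2)·1.1959) / 0.336820 = (-0.155894 + 0.146177) / 0.336820 = -0.028849
d₂ = d₁ − σ√T = -0.028849 − 0.336820 = -0.365669
e^{−rT} = 0.914431
N(−d₁) = 0.511507,  N(−d₂) = 0.642694
V = K·e^{−rT}·N(−d₂) − S·N(−d₁) = 95.595155 − 71.191596 = 24.403559 (matching the quote); vega is positive throughout, so no other σ reproduces this price

sigma = 0.3080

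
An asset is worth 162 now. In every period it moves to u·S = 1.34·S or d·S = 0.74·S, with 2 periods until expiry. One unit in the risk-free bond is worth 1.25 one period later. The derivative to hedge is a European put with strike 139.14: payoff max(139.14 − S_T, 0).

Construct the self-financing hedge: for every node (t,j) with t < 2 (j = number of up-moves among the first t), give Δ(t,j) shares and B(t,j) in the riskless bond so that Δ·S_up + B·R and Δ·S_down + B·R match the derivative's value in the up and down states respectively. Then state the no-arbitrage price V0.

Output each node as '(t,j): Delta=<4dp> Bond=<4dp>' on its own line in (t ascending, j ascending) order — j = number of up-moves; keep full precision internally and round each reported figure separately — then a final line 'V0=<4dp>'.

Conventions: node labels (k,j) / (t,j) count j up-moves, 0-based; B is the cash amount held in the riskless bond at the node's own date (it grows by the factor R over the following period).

(0,0): Delta=-0.0623 Bond=10.8119
(1,0): Delta=-0.7011 Bond=90.0995
(1,1): Delta=0.0000 Bond=0.0000
V0=0.7262

Arbitrage-free pricing uses the up-move probability p* = (R−d)/(u−d) = 0.8500, discounting each step at R = 1.25.
Terminal payoffs: V(2,0)=50.4288, V(2,1)=0.0000, V(2,2)=0.0000
Node (1,0) S=119.8800: V=(p*·0.0000+(1−p*)·50.4288)/1.25=6.0515; Δ=(0.0000−50.4288)/(160.6392−88.7112)=-0.7011; B=V−Δ·S=90.0995
Node (1,1) S=217.0800: V=(p*·0.0000+(1−p*)·0.0000)/1.25=0.0000; Δ=(0.0000−0.0000)/(290.8872−160.6392)=0.0000; B=V−Δ·S=0.0000
Node (0,0) S=162.0000: V=(p*·0.0000+(1−p*)·6.0515)/1.25=0.7262; Δ=(0.0000−6.0515)/(217.0800−119.8800)=-0.0623; B=V−Δ·S=10.8119
As a check, the time-0 holding Δ(0,0)·S0 + B(0,0) comes to 0.7262 — exactly V0.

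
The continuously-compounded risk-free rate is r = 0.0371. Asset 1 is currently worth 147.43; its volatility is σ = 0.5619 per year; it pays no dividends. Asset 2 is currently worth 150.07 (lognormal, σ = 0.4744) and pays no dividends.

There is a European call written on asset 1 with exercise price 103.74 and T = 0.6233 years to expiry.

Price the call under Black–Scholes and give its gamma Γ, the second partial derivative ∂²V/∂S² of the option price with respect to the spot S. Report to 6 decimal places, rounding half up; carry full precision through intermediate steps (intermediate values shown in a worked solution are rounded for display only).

price = 51.997372
Γ = 0.003455

σ√T = 0.5619·√0.6233 = 0.443616
d₁ = (ln(S/K) + (r+σ²/2)T) / (σ√T) = (ln(147.43/103.74) + (0.0371+0.5619²/2)·0.6233) / 0.443616 = (0.351466 + 0.121522) / 0.443616 = 1.066209
d₂ = d₁ − σ√T = 1.066209 − 0.443616 = 0.622593
e^{−rT} = 0.977141
N(d₁) = 0.856835,  N(d₂) = 0.733224
Call price V = S·N(d₁) − K·e^{−rT}·N(d₂) = 126.323253 − 74.325881 = 51.997372
φ(d₁) = (1/√(2π))·e^{−d₁²/2} = 0.225973
Γ = φ(d₁) / (S·σ·√T) = 0.003455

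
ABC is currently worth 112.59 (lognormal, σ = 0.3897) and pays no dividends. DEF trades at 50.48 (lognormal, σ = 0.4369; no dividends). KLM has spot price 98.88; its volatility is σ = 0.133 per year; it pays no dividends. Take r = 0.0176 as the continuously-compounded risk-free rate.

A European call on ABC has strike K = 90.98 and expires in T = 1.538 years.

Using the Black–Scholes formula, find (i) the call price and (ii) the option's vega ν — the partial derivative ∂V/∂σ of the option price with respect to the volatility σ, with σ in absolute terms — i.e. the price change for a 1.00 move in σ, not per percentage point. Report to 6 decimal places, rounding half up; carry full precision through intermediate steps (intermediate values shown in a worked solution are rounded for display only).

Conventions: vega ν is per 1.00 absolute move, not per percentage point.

price = 33.488566
ν = 42.405496

σ√T = 0.3897·√1.538 = 0.483291
d₁ = (ln(S/K) + (r+σ²/2)T) / (σ√T) = (ln(112.59/90.98) + (0.0176+0.3897²/2)·1.538) / 0.483291 = (0.213113 + 0.143854) / 0.483291 = 0.738617
d₂ = d₁ − σ√T = 0.738617 − 0.483291 = 0.255327
e^{−rT} = 0.973294
N(d₁) = 0.769930,  N(d₂) = 0.600765
Call price V = S·N(d₁) − K·e^{−rT}·N(d₂) = 86.686454 − 53.197889 = 33.488566
φ(d₁) = (1/√(2π))·e^{−d₁²/2} = 0.303700
ν = S·φ(d₁)·√T = 42.405496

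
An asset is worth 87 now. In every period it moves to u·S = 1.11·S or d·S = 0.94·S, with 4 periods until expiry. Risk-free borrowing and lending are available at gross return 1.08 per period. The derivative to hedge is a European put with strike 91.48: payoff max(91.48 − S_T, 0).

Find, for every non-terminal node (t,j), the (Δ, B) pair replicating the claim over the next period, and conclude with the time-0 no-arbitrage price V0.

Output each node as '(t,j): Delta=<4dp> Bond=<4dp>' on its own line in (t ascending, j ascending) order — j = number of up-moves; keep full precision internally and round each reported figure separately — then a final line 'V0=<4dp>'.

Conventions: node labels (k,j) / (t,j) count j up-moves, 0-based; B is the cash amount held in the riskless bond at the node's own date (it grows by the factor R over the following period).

The replicating-portfolio and risk-neutral prices coincide; use p* = (1.08−0.94)/(1.11−0.94) = 0.8235 for the latter.
At maturity the claim pays: V(4,0)=23.5548, V(4,1)=11.2705, V(4,2)=0.0000, V(4,3)=0.0000, V(4,4)=0.0000
(3,0): S=72.2608. Δ = (V_up−V_dn)/(S_up−S_dn) = (11.2705−23.5548)/(80.2095−67.9252) = -1.0000. V = [p*·11.2705 + (1−p*)·23.5548]/1.08 = 12.4429. B = V − Δ·S = 84.7037.
(3,1): S=85.3293. Δ = (V_up−V_dn)/(S_up−S_dn) = (0.0000−11.2705)/(94.7155−80.2095) = -0.7770. V = [p*·0.0000 + (1−p*)·11.2705]/1.08 = 1.8416. B = V − Δ·S = 68.1387.
(3,2): S=100.7611. Δ = (V_up−V_dn)/(S_up−S_dn) = (0.0000−0.0000)/(111.8449−94.7155) = 0.0000. V = [p*·0.0000 + (1−p*)·0.0000]/1.08 = 0.0000. B = V − Δ·S = 0.0000.
(3,3): S=118.9839. Δ = (V_up−V_dn)/(S_up−S_dn) = (0.0000−0.0000)/(132.0721−111.8449) = 0.0000. V = [p*·0.0000 + (1−p*)·0.0000]/1.08 = 0.0000. B = V − Δ·S = 0.0000.
(2,0): S=76.8732. Δ = (V_up−V_dn)/(S_up−S_dn) = (1.8416−12.4429)/(85.3293−72.2608) = -0.8112. V = [p*·1.8416 + (1−p*)·12.4429]/1.08 = 3.4374. B = V − Δ·S = 65.7981.
(2,1): S=90.7758. Δ = (V_up−V_dn)/(S_up−S_dn) = (0.0000−1.8416)/(100.7611−85.3293) = -0.1193. V = [p*·0.0000 + (1−p*)·1.8416]/1.08 = 0.3009. B = V − Δ·S = 11.1338.
(2,2): S=107.1927. Δ = (V_up−V_dn)/(S_up−S_dn) = (0.0000−0.0000)/(118.9839−100.7611) = 0.0000. V = [p*·0.0000 + (1−p*)·0.0000]/1.08 = 0.0000. B = V − Δ·S = 0.0000.
(1,0): S=81.7800. Δ = (V_up−V_dn)/(S_up−S_dn) = (0.3009−3.4374)/(90.7758−76.8732) = -0.2256. V = [p*·0.3009 + (1−p*)·3.4374]/1.08 = 0.7911. B = V − Δ·S = 19.2411.
(1,1): S=96.5700. Δ = (V_up−V_dn)/(S_up−S_dn) = (0.0000−0.3009)/(107.1927−90.7758) = -0.0183. V = [p*·0.0000 + (1−p*)·0.3009]/1.08 = 0.0492. B = V − Δ·S = 1.8192.
(0,0): S=87.0000. Δ = (V_up−V_dn)/(S_up−S_dn) = (0.0492−0.7911)/(96.5700−81.7800) = -0.0502. V = [p*·0.0492 + (1−p*)·0.7911]/1.08 = 0.1668. B = V − Δ·S = 4.5312.
Check: Δ(0,0)·S0 + B(0,0) = 0.1668 = V0.

(0,0): Delta=-0.0502 Bond=4.5312
(1,0): Delta=-0.2256 Bond=19.2411
(1,1): Delta=-0.0183 Bond=1.8192
(2,0): Delta=-0.8112 Bond=65.7981
(2,1): Delta=-0.1193 Bond=11.1338
(2,2): Delta=0.0000 Bond=0.0000
(3,0): Delta=-1.0000 Bond=84.7037
(3,1): Delta=-0.7770 Bond=68.1387
(3,2): Delta=0.0000 Bond=0.0000
(3,3): Delta=0.0000 Bond=0.0000
V0=0.1668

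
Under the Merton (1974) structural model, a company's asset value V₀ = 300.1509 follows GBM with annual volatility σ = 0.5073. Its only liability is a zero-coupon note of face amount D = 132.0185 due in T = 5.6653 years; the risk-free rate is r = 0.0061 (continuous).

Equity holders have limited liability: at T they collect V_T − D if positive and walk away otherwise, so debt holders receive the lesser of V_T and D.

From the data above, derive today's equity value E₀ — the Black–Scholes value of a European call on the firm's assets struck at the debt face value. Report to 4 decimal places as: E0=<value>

Work the structural quantities from V₀ = 300.1509 against face 132.0185:
d₁ = [ln(V₀/D) + (r + σ²/2)T] / (σ√T)
   = [ln(300.1509/132.0185) + (0.0061 + 0.5·0.5073²)·5.6653] / (0.5073·√5.6653)
   = [0.821343 + 0.763550] / 1.207470 = 1.312574
d₂ = d₁ − σ√T = 1.312574 − 1.207470 = 0.105104
N(d₁) = 0.905337,  N(d₂) = 0.541853,  e^(−rT) = 0.966032
E₀ = V₀·N(d₁) − D·e^(−rT)·N(d₂)
   = 300.1509·0.905337 − 132.0185·0.966032·0.541853 = 202.632854

E0=202.6329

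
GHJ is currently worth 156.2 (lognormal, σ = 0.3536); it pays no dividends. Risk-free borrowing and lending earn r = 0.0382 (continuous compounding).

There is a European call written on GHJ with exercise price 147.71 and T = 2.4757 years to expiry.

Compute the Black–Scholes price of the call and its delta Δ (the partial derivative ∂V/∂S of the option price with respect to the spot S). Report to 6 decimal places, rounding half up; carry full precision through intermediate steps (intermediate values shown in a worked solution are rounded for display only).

price = 43.871706
Δ = 0.708364

σ√T = 0.3536·√2.4757 = 0.556367
d₁ = (ln(S/K) + (r+σ²/2)T) / (σ√T) = (ln(156.2/147.71) + (0.0382+0.3536²/2)·2.4757) / 0.556367 = (0.055886 + 0.249344) / 0.556367 = 0.548613
d₂ = d₁ − σ√T = 0.548613 − 0.556367 = -0.007754
e^{−rT} = 0.909762
N(d₁) = 0.708364,  N(d₂) = 0.496907
Call price V = S·N(d₁) − K·e^{−rT}·N(d₂) = 110.646533 − 66.774827 = 43.871706
Δ = N(d₁) = 0.708364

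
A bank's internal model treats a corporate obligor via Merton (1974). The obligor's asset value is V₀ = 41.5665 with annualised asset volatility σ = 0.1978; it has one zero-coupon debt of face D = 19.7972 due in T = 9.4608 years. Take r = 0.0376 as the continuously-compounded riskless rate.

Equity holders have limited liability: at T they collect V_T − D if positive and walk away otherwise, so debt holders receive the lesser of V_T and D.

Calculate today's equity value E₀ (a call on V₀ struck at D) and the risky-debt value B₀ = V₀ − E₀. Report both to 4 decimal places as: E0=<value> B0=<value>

E0=27.8947 B0=13.6718

Apply the equity-as-call identities (strike 19.7972, horizon 9.4608 years):
d₁ = [ln(V₀/D) + (r + σ²/2)T] / (σ√T)
   = [ln(41.5665/19.7972) + (0.0376 + 0.5·0.1978²)·9.4608] / (0.1978·√9.4608)
   = [0.741754 + 0.540802] / 0.608401 = 2.108076
d₂ = d₁ − σ√T = 2.108076 − 0.608401 = 1.499674
N(d₁) = 0.982488,  N(d₂) = 0.933151,  e^(−rT) = 0.700665
E₀ = V₀·N(d₁) − D·e^(−rT)·N(d₂)
   = 41.5665·0.982488 − 19.7972·0.700665·0.933151 = 27.894664
B₀ = V₀ − E₀ = 41.5665 − 27.894664 = 13.671836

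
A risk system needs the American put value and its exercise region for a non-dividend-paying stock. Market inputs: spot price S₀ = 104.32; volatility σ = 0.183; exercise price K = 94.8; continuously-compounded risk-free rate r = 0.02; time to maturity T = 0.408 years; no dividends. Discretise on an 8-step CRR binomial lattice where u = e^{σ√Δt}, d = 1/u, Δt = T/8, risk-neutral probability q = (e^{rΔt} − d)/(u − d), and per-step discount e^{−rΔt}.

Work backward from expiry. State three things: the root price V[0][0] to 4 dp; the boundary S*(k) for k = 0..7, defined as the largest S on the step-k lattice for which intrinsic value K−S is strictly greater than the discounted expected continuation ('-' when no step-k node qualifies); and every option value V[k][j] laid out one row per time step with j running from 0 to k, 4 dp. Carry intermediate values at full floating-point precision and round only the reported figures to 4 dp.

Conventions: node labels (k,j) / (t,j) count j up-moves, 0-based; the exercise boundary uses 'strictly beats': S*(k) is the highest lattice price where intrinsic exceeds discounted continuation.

Δt=0.05100  u=1.04219  d=0.95952  q=0.50201  discount=0.99898
step 8 (expiry): payoffs max(K−S,0) = 19.8482 13.3899 6.3750 0.0000 0.0000 0.0000 0.0000 0.0000 0.0000
step 7: (k=7,j=0): S=78.1143, K−S=16.6857, hold=16.5891 ⇒ V=16.6857 exercise | (k=7,j=1): S=84.8451, K−S=9.9549, hold=9.8583 ⇒ V=9.9549 exercise | (k=7,j=2): S=92.1559, K−S=2.6441, hold=3.1715 ⇒ V=3.1715 continue | (k=7,j=3): S=100.0966, K−S=0.0000, hold=0.0000 ⇒ V=0.0000 continue | (k=7,j=4): S=108.7216, K−S=0.0000, hold=0.0000 ⇒ V=0.0000 continue | (k=7,j=5): S=118.0897, K−S=0.0000, hold=0.0000 ⇒ V=0.0000 continue | (k=7,j=6): S=128.2651, K−S=0.0000, hold=0.0000 ⇒ V=0.0000 continue | (k=7,j=7): S=139.3172, K−S=0.0000, hold=0.0000 ⇒ V=0.0000 continue  boundary S*=84.8451
step 6: (k=6,j=0): S=81.4101, K−S=13.3899, hold=13.2932 ⇒ V=13.3899 exercise | (k=6,j=1): S=88.4250, K−S=6.3750, hold=6.5429 ⇒ V=6.5429 continue | (k=6,j=2): S=96.0442, K−S=0.0000, hold=1.5777 ⇒ V=1.5777 continue | (k=6,j=3): S=104.3200, K−S=0.0000, hold=0.0000 ⇒ V=0.0000 continue | (k=6,j=4): S=113.3089, K−S=0.0000, hold=0.0000 ⇒ V=0.0000 continue | (k=6,j=5): S=123.0723, K−S=0.0000, hold=0.0000 ⇒ V=0.0000 continue | (k=6,j=6): S=133.6770, K−S=0.0000, hold=0.0000 ⇒ V=0.0000 continue  boundary S*=81.4101
step 5: (k=5,j=0): S=84.8451, K−S=9.9549, hold=9.9424 ⇒ V=9.9549 exercise | (k=5,j=1): S=92.1559, K−S=2.6441, hold=4.0462 ⇒ V=4.0462 continue | (k=5,j=2): S=100.0966, K−S=0.0000, hold=0.7849 ⇒ V=0.7849 continue | (k=5,j=3): S=108.7216, K−S=0.0000, hold=0.0000 ⇒ V=0.0000 continue | (k=5,j=4): S=118.0897, K−S=0.0000, hold=0.0000 ⇒ V=0.0000 continue | (k=5,j=5): S=128.2651, K−S=0.0000, hold=0.0000 ⇒ V=0.0000 continue  boundary S*=84.8451
step 4: (k=4,j=0): S=88.4250, K−S=6.3750, hold=6.9815 ⇒ V=6.9815 continue | (k=4,j=1): S=96.0442, K−S=0.0000, hold=2.4065 ⇒ V=2.4065 continue | (k=4,j=2): S=104.3200, K−S=0.0000, hold=0.3905 ⇒ V=0.3905 continue | (k=4,j=3): S=113.3089, K−S=0.0000, hold=0.0000 ⇒ V=0.0000 continue | (k=4,j=4): S=123.0723, K−S=0.0000, hold=0.0000 ⇒ V=0.0000 continue  boundary S*=-
step 3: (k=3,j=0): S=92.1559, K−S=2.6441, hold=4.6800 ⇒ V=4.6800 continue | (k=3,j=1): S=100.0966, K−S=0.0000, hold=1.3930 ⇒ V=1.3930 continue | (k=3,j=2): S=108.7216, K−S=0.0000, hold=0.1942 ⇒ V=0.1942 continue | (k=3,j=3): S=118.0897, K−S=0.0000, hold=0.0000 ⇒ V=0.0000 continue  boundary S*=-
step 2: (k=2,j=0): S=96.0442, K−S=0.0000, hold=3.0268 ⇒ V=3.0268 continue | (k=2,j=1): S=104.3200, K−S=0.0000, hold=0.7904 ⇒ V=0.7904 continue | (k=2,j=2): S=113.3089, K−S=0.0000, hold=0.0966 ⇒ V=0.0966 continue  boundary S*=-
step 1: (k=1,j=0): S=100.0966, K−S=0.0000, hold=1.9022 ⇒ V=1.9022 continue | (k=1,j=1): S=108.7216, K−S=0.0000, hold=0.4417 ⇒ V=0.4417 continue  boundary S*=-
step 0: (k=0,j=0): S=104.3200, K−S=0.0000, hold=1.1678 ⇒ V=1.1678 continue  boundary S*=-

price = 1.1678
boundary = - - - - - 84.8451 81.4101 84.8451
tree:
1.1678
1.9022 0.4417
3.0268 0.7904 0.0966
4.6800 1.3930 0.1942 0.0000
6.9815 2.4065 0.3905 0.0000 0.0000
9.9549 4.0462 0.7849 0.0000 0.0000 0.0000
13.3899 6.5429 1.5777 0.0000 0.0000 0.0000 0.0000
16.6857 9.9549 3.1715 0.0000 0.0000 0.0000 0.0000 0.0000
19.8482 13.3899 6.3750 0.0000 0.0000 0.0000 0.0000 0.0000 0.0000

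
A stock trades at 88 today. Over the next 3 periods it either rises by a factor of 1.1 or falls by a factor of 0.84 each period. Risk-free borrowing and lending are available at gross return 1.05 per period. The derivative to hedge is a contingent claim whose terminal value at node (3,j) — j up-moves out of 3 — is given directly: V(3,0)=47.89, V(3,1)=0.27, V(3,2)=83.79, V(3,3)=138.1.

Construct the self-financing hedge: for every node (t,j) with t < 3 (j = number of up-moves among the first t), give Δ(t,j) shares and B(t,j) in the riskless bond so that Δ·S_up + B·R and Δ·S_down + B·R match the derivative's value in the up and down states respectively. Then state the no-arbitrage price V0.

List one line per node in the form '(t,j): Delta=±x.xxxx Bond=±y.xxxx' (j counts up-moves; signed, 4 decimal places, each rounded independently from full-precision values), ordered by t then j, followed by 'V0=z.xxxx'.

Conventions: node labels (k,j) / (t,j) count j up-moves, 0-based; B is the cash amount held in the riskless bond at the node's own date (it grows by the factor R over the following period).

(0,0): Delta=2.3633 Bond=-117.5544
(1,0): Delta=2.8890 Bond=-162.2936
(1,1): Delta=2.2677 Bond=-114.1794
(2,0): Delta=-2.9497 Bond=192.1326
(2,1): Delta=3.9506 Bond=-256.7275
(2,2): Delta=1.9617 Bond=-87.3077
V0=90.4153

No-arbitrage ⇒ martingale measure with p* = (R−d)/(u−d) = 0.8077.
Expiry values: V(3,0)=47.8900, V(3,1)=0.2700, V(3,2)=83.7900, V(3,3)=138.1000
(2,0): S=62.0928. Δ = (V_up−V_dn)/(S_up−S_dn) = (0.2700−47.8900)/(68.3021−52.1580) = -2.9497. V = [p*·0.2700 + (1−p*)·47.8900]/1.05 = 8.9788. B = V − Δ·S = 192.1326.
(2,1): S=81.3120. Δ = (V_up−V_dn)/(S_up−S_dn) = (83.7900−0.2700)/(89.4432−68.3021) = 3.9506. V = [p*·83.7900 + (1−p*)·0.2700]/1.05 = 64.5033. B = V − Δ·S = -256.7275.
(2,2): S=106.4800. Δ = (V_up−V_dn)/(S_up−S_dn) = (138.1000−83.7900)/(117.1280−89.4432) = 1.9617. V = [p*·138.1000 + (1−p*)·83.7900]/1.05 = 121.5769. B = V − Δ·S = -87.3077.
(1,0): S=73.9200. Δ = (V_up−V_dn)/(S_up−S_dn) = (64.5033−8.9788)/(81.3120−62.0928) = 2.8890. V = [p*·64.5033 + (1−p*)·8.9788]/1.05 = 51.2624. B = V − Δ·S = -162.2936.
(1,1): S=96.8000. Δ = (V_up−V_dn)/(S_up−S_dn) = (121.5769−64.5033)/(106.4800−81.3120) = 2.2677. V = [p*·121.5769 + (1−p*)·64.5033]/1.05 = 105.3345. B = V − Δ·S = -114.1794.
(0,0): S=88.0000. Δ = (V_up−V_dn)/(S_up−S_dn) = (105.3345−51.2624)/(96.8000−73.9200) = 2.3633. V = [p*·105.3345 + (1−p*)·51.2624]/1.05 = 90.4153. B = V − Δ·S = -117.5544.
As a check, the time-0 holding Δ(0,0)·S0 + B(0,0) comes to 90.4153 — exactly V0.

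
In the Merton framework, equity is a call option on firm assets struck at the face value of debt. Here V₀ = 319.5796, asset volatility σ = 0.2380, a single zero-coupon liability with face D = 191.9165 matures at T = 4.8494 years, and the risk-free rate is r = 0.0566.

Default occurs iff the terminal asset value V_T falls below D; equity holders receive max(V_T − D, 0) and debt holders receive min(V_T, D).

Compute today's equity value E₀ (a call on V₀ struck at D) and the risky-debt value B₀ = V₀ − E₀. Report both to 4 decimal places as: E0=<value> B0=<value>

Equity is a call on the firm's assets struck at D = 191.9165:
d₁ = [ln(V₀/D) + (r + σ²/2)T] / (σ√T)
   = [ln(319.5796/191.9165) + (0.0566 + 0.5·0.2380²)·4.8494] / (0.2380·√4.8494)
   = [0.509946 + 0.411821] / 0.524108 = 1.758734
d₂ = d₁ − σ√T = 1.758734 − 0.524108 = 1.234625
N(d₁) = 0.960689,  N(d₂) = 0.891515,  e^(−rT) = 0.759970
E₀ = V₀·N(d₁) − D·e^(−rT)·N(d₂)
   = 319.5796·0.960689 − 191.9165·0.759970·0.891515 = 176.988284
B₀ = V₀ − E₀ = 319.5796 − 176.988284 = 142.591316

E0=176.9883 B0=142.5913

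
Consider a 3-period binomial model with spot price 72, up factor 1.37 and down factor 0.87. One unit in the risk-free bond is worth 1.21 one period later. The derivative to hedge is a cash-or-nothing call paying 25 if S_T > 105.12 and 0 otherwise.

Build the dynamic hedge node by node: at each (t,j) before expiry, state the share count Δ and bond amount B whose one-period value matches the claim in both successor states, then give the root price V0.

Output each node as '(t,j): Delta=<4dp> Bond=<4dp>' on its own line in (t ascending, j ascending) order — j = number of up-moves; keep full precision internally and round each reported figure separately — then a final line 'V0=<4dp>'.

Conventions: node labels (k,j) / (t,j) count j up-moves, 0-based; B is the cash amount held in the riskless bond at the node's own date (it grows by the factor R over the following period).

(0,0): Delta=0.2064 Bond=-4.1609
(1,0): Delta=0.4486 Bond=-20.2035
(1,1): Delta=0.1341 Bond=2.1037
(2,0): Delta=0.0000 Bond=0.0000
(2,1): Delta=0.5826 Bond=-35.9504
(2,2): Delta=0.0000 Bond=20.6612
V0=10.7015

Arbitrage-free pricing uses the up-move probability p* = (R−d)/(u−d) = 0.6800, discounting each step at R = 1.21.
Payoffs at expiry: V(3,0)=0.0000, V(3,1)=0.0000, V(3,2)=25.0000, V(3,3)=25.0000
  t=2,j=0: stock 54.4968 → up 74.6606 (V=0.0000), down 47.4122 (V=0.0000). Price 0.0000; hedge Δ=0.0000, bond B=0.0000.
  t=2,j=1: stock 85.8168 → up 117.5690 (V=25.0000), down 74.6606 (V=0.0000). Price 14.0496; hedge Δ=0.5826, bond B=-35.9504.
  t=2,j=2: stock 135.1368 → up 185.1374 (V=25.0000), down 117.5690 (V=25.0000). Price 20.6612; hedge Δ=0.0000, bond B=20.6612.
  t=1,j=0: stock 62.6400 → up 85.8168 (V=14.0496), down 54.4968 (V=0.0000). Price 7.8956; hedge Δ=0.4486, bond B=-20.2035.
  t=1,j=1: stock 98.6400 → up 135.1368 (V=20.6612), down 85.8168 (V=14.0496). Price 15.3268; hedge Δ=0.1341, bond B=2.1037.
  t=0,j=0: stock 72.0000 → up 98.6400 (V=15.3268), down 62.6400 (V=7.8956). Price 10.7015; hedge Δ=0.2064, bond B=-4.1609.
Sanity check at the root: Δ(0,0)·S0 + B(0,0) reproduces V0 = 10.7015.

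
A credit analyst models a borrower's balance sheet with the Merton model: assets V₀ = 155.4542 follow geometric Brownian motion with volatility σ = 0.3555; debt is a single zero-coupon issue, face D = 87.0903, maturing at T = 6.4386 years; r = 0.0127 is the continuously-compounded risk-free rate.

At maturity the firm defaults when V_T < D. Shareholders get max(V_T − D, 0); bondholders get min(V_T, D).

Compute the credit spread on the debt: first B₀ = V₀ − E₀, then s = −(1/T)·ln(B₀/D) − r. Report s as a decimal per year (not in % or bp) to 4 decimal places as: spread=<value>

Work the structural quantities from V₀ = 155.4542 against face 87.0903:
d₁ = [ln(V₀/D) + (r + σ²/2)T] / (σ√T)
   = [ln(155.4542/87.0903) + (0.0127 + 0.5·0.3555²)·6.4386] / (0.3555·√6.4386)
   = [0.579406 + 0.488626] / 0.902060 = 1.183992
d₂ = d₁ − σ√T = 1.183992 − 0.902060 = 0.281932
N(d₁) = 0.881792,  N(d₂) = 0.611002,  e^(−rT) = 0.921484
E₀ = V₀·N(d₁) − D·e^(−rT)·N(d₂)
   = 155.4542·0.881792 − 87.0903·0.921484·0.611002 = 88.043922
B₀ = V₀ − E₀ = 155.4542 − 88.043922 = 67.410278
spread = −(1/T)·ln(B₀/D) − r = −(1/6.4386)·ln(67.410278/87.0903) − 0.0127 = 0.02708319

spread=0.0271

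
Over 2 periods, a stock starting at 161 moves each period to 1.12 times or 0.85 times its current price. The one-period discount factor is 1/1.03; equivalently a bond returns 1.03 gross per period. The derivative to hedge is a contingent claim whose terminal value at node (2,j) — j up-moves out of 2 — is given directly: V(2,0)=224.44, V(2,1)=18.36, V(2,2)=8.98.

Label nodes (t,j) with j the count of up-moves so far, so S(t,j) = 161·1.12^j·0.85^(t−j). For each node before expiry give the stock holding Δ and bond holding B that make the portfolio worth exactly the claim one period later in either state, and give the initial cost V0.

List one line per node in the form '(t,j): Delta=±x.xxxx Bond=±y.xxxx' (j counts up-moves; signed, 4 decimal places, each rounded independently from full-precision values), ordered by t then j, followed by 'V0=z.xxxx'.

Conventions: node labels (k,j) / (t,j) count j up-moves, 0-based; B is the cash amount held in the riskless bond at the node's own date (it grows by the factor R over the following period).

Under the risk-neutral measure, an up-move has probability p* = (R−d)/(u−d) = 0.6667 and values discount at R = 1.03.
Terminal payoffs: V(2,0)=224.4400, V(2,1)=18.3600, V(2,2)=8.9800
Node (1,0) S=136.8500: V=(p*·18.3600+(1−p*)·224.4400)/1.03=84.5178; Δ=(18.3600−224.4400)/(153.2720−116.3225)=-5.5773; B=V−Δ·S=847.7771
Node (1,1) S=180.3200: V=(p*·8.9800+(1−p*)·18.3600)/1.03=11.7540; Δ=(8.9800−18.3600)/(201.9584−153.2720)=-0.1927; B=V−Δ·S=46.4948
Node (0,0) S=161.0000: V=(p*·11.7540+(1−p*)·84.5178)/1.03=34.9598; Δ=(11.7540−84.5178)/(180.3200−136.8500)=-1.6739; B=V−Δ·S=304.4552
As a check, the time-0 holding Δ(0,0)·S0 + B(0,0) comes to 34.9598 — exactly V0.

(0,0): Delta=-1.6739 Bond=304.4552
(1,0): Delta=-5.5773 Bond=847.7771
(1,1): Delta=-0.1927 Bond=46.4948
V0=34.9598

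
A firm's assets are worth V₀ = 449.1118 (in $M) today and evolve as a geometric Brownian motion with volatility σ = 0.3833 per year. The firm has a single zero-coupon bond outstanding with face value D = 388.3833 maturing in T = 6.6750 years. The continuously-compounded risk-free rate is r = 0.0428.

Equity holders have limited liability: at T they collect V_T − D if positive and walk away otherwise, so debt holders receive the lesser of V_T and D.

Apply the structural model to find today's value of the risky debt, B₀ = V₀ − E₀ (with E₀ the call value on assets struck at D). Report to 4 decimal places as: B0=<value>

With assets at 449.1118 and a single debt payment of 388.3833 at 6.6750 years:
d₁ = [ln(V₀/D) + (r + σ²/2)T] / (σ√T)
   = [ln(449.1118/388.3833) + (0.0428 + 0.5·0.3833²)·6.6750] / (0.3833·√6.6750)
   = [0.145279 + 0.776032] / 0.990295 = 0.930340
d₂ = d₁ − σ√T = 0.930340 − 0.990295 = -0.059955
N(d₁) = 0.823903,  N(d₂) = 0.476096,  e^(−rT) = 0.751496
E₀ = V₀·N(d₁) − D·e^(−rT)·N(d₂)
   = 449.1118·0.823903 − 388.3833·0.751496·0.476096 = 231.067021
B₀ = V₀ − E₀ = 449.1118 − 231.067021 = 218.044779

B0=218.0448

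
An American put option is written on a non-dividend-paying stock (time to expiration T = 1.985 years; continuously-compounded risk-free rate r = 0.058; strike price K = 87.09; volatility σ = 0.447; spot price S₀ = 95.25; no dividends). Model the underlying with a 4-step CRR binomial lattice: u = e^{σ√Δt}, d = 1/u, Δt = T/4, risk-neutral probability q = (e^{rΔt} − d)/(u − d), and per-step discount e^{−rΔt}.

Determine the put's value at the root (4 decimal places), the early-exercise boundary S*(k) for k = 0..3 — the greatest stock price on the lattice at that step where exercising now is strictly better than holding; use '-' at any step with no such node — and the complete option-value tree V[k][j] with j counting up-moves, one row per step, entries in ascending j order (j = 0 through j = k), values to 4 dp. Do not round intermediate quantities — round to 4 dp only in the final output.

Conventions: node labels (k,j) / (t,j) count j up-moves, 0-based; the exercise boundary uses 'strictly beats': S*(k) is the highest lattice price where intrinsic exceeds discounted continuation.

price = 14.3026
boundary = - - 50.7406 37.0340
tree:
14.3026
23.2255 5.0336
36.3494 9.7294 0.0000
50.0560 18.8058 0.0000 0.0000
60.0600 36.3494 0.0000 0.0000 0.0000

params: Δt=0.49625 u=1.37011 d=0.72987 q=0.46753 e^(-rΔt)=0.97163
t_4 payoffs: 60.0600 36.3494 0.0000 0.0000 0.0000
t_3: node(3,0) S=37.0340 payoff=50.0560 vs cont=47.5850 → 50.0560 [stop]  node(3,1) S=69.5201 payoff=17.5699 vs cont=18.8058 → 18.8058 [wait]  node(3,2) S=130.5027 payoff=0.0000 vs cont=0.0000 → 0.0000 [wait]  node(3,3) S=244.9790 payoff=0.0000 vs cont=0.0000 → 0.0000 [wait]  ⇒ S*(3)=37.0340
t_2: node(2,0) S=50.7406 payoff=36.3494 vs cont=34.4399 → 36.3494 [stop]  node(2,1) S=95.2500 payoff=0.0000 vs cont=9.7294 → 9.7294 [wait]  node(2,2) S=178.8028 payoff=0.0000 vs cont=0.0000 → 0.0000 [wait]  ⇒ S*(2)=50.7406
t_1: node(1,0) S=69.5201 payoff=17.5699 vs cont=23.2255 → 23.2255 [wait]  node(1,1) S=130.5027 payoff=0.0000 vs cont=5.0336 → 5.0336 [wait]  ⇒ S*(1)=-
t_0: node(0,0) S=95.2500 payoff=0.0000 vs cont=14.3026 → 14.3026 [wait]  ⇒ S*(0)=-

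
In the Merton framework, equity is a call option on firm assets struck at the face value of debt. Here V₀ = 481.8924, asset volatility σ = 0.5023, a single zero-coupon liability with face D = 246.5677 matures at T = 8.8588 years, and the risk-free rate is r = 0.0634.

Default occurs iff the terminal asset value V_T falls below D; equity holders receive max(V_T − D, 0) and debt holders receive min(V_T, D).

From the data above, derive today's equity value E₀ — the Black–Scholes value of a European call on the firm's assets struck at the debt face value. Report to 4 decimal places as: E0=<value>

E0=379.3364

Equity is a call on the firm's assets struck at D = 246.5677:
d₁ = [ln(V₀/D) + (r + σ²/2)T] / (σ√T)
   = [ln(481.8924/246.5677) + (0.0634 + 0.5·0.5023²)·8.8588] / (0.5023·√8.8588)
   = [0.670084 + 1.679209] / 1.495032 = 1.571399
d₂ = d₁ − σ√T = 1.571399 − 1.495032 = 0.076367
N(d₁) = 0.941955,  N(d₂) = 0.530436,  e^(−rT) = 0.570269
E₀ = V₀·N(d₁) − D·e^(−rT)·N(d₂)
   = 481.8924·0.941955 − 246.5677·0.570269·0.530436 = 379.336421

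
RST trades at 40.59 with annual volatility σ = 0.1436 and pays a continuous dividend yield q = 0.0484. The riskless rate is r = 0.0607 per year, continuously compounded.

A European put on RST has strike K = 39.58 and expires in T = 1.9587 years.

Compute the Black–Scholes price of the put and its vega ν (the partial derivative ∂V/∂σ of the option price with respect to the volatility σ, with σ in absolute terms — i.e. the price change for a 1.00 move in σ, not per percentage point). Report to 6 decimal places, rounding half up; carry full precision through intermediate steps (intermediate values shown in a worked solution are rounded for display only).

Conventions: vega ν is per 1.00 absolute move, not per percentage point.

σ√T = 0.1436·√1.9587 = 0.200973
d₁ = (ln(S/K) + (r−q+σ²/2)T) / (σ√T) = (ln(40.59/39.58) + (0.0607−0.0484+0.1436²/2)·1.9587) / 0.200973 = (0.025198 + 0.044287) / 0.200973 = 0.345742
d₂ = d₁ − σ√T = 0.345742 − 0.200973 = 0.144769
e^{−rT} = 0.887903
e^{−qT} = 0.909554
N(−d₁) = 0.364768,  N(−d₂) = 0.442447
Put price V = K·e^{−rT}·N(−d₂) − S·e^{−qT}·N(−d₁) = 15.548989 − 13.466803 = 2.082185
φ(d₁) = (1/√(2π))·e^{−d₁²/2} = 0.375797
ν = S·e^{−qT}·φ(d₁)·√T = 19.417094

price = 2.082185
ν = 19.417094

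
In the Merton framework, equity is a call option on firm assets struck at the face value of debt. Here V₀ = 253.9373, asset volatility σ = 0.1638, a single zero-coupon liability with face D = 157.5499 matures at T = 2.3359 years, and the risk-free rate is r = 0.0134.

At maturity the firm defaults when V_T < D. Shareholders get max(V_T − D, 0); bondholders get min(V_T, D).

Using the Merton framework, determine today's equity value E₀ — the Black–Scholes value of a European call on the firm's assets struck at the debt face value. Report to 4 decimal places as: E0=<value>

Work the structural quantities from V₀ = 253.9373 against face 157.5499:
d₁ = [ln(V₀/D) + (r + σ²/2)T] / (σ√T)
   = [ln(253.9373/157.5499) + (0.0134 + 0.5·0.1638²)·2.3359] / (0.1638·√2.3359)
   = [0.477345 + 0.062638] / 0.250346 = 2.156944
d₂ = d₁ − σ√T = 2.156944 − 0.250346 = 1.906598
N(d₁) = 0.984495,  N(d₂) = 0.971714,  e^(−rT) = 0.969184
E₀ = V₀·N(d₁) − D·e^(−rT)·N(d₂)
   = 253.9373·0.984495 − 157.5499·0.969184·0.971714 = 101.624374

E0=101.6244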